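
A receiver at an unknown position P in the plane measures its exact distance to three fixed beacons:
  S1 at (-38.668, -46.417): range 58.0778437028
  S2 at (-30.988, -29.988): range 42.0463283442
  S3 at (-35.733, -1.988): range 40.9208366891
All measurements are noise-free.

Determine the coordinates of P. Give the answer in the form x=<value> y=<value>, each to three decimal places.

x=4.764 y=-7.860

eq1: (x + 38.668)² + (y + 46.417)² = 58.0778437028²
eq2: (x + 30.988)² + (y + 29.988)² = 42.0463283442²
eq3: (x + 35.733)² + (y + 1.988)² = 40.9208366891²
eq2−eq1, eq2−eq3 (x²,y² cancel):
  -15.360·x − 32.858·y = 185.073623
  -9.490·x + 56.000·y = -485.358003
det = -15.360·56.000 − -32.858·-9.490 = -1171.982420
x = (185.073623·56.000 − -32.858·-485.358003) / -1171.982420 = 4.764381
y = (-15.360·-485.358003 − 185.073623·-9.490) / -1171.982420 = -7.859715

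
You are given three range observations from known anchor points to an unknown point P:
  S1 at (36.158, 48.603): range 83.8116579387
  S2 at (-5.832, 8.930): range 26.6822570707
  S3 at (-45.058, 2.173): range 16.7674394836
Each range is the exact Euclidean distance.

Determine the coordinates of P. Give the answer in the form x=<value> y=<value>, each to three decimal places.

x=-29.346 y=-3.681

eq1: (x − 36.158)² + (y − 48.603)² = 83.8116579387²
eq2: (x + 5.832)² + (y − 8.930)² = 26.6822570707²
eq3: (x + 45.058)² + (y − 2.173)² = 16.7674394836²
eq2−eq3, eq2−eq1 (x²,y² cancel):
  -78.452·x − 13.514·y = 2351.983985
  83.980·x + 79.346·y = -2756.555715
det = -78.452·79.346 − -13.514·83.980 = -5089.946672
x = (2351.983985·79.346 − -13.514·-2756.555715) / -5089.946672 = -29.345775
y = (-78.452·-2756.555715 − 2351.983985·83.980) / -5089.946672 = -3.681314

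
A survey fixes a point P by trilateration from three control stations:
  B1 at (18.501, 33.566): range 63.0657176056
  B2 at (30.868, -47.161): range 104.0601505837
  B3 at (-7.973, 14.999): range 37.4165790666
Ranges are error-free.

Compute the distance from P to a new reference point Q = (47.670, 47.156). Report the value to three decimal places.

eq1: (x − 18.501)² + (y − 33.566)² = 63.0657176056²
eq2: (x − 30.868)² + (y + 47.161)² = 104.0601505837²
eq3: (x + 7.973)² + (y − 14.999)² = 37.4165790666²
eq1−eq2, eq1−eq3 (x²,y² cancel):
  24.734·x − 161.454·y = -5143.200214
  -52.948·x − 37.134·y = 1396.859721
det = 24.734·-37.134 − -161.454·-52.948 = -9467.138748
x = (-5143.200214·-37.134 − -161.454·1396.859721) / -9467.138748 = -43.995995
y = (24.734·1396.859721 − -5143.200214·-52.948) / -9467.138748 = 25.115533
|P − Q| = √((-43.995995 − 47.670)² + (25.115533 − 47.156)²) = 94.278506

94.279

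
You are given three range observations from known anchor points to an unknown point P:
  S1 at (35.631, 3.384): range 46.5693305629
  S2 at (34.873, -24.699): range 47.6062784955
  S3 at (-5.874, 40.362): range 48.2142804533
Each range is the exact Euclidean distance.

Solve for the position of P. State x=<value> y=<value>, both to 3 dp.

x=-9.598 y=-7.708

eq1: (x − 35.631)² + (y − 3.384)² = 46.5693305629²
eq2: (x − 34.873)² + (y + 24.699)² = 47.6062784955²
eq3: (x + 5.874)² + (y − 40.362)² = 48.2142804533²
eq3−eq2, eq3−eq1 (x²,y² cancel):
  81.494·x − 130.122·y = 220.830897
  83.010·x − 73.956·y = -226.661012
det = 81.494·-73.956 − -130.122·83.010 = 4774.456956
x = (220.830897·-73.956 − -130.122·-226.661012) / 4774.456956 = -9.598024
y = (81.494·-226.661012 − 220.830897·83.010) / 4774.456956 = -7.708245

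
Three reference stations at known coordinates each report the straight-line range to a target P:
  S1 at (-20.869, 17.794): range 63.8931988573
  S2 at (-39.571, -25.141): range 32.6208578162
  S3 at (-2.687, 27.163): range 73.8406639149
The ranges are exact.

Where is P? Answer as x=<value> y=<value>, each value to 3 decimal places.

x=-14.293 y=-45.760

eq1: (x + 20.869)² + (y − 17.794)² = 63.8931988573²
eq2: (x + 39.571)² + (y + 25.141)² = 32.6208578162²
eq3: (x + 2.687)² + (y − 27.163)² = 73.8406639149²
eq3−eq2, eq3−eq1 (x²,y² cancel):
  -73.768·x − 104.608·y = 5841.208667
  -36.364·x − 18.738·y = 1377.195846
det = -73.768·-18.738 − -104.608·-36.364 = -2421.700528
x = (5841.208667·-18.738 − -104.608·1377.195846) / -2421.700528 = -14.292905
y = (-73.768·1377.195846 − 5841.208667·-36.364) / -2421.700528 = -45.759881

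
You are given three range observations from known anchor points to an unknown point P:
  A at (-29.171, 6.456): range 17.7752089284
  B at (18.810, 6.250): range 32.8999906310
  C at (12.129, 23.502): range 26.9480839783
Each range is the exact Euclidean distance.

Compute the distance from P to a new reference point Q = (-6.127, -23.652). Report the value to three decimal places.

eq1: (x + 29.171)² + (y − 6.456)² = 17.7752089284²
eq2: (x − 18.810)² + (y − 6.250)² = 32.8999906310²
eq3: (x − 12.129)² + (y − 23.502)² = 26.9480839783²
eq1−eq2, eq1−eq3 (x²,y² cancel):
  95.962·x − 0.412·y = -1266.199908
  82.600·x + 34.092·y = -603.411710
det = 95.962·34.092 − -0.412·82.600 = 3305.567704
x = (-1266.199908·34.092 − -0.412·-603.411710) / 3305.567704 = -13.134171
y = (95.962·-603.411710 − -1266.199908·82.600) / 3305.567704 = 14.122693
|P − Q| = √((-13.134171 − -6.127)² + (14.122693 − -23.652)²) = 38.419108

38.419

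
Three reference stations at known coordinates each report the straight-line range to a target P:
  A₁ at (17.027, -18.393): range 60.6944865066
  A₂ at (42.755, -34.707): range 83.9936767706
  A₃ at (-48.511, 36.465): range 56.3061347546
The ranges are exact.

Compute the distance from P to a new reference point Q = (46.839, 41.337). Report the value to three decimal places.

39.275

eq1: (x − 17.027)² + (y + 18.393)² = 60.6944865066²
eq2: (x − 42.755)² + (y + 34.707)² = 83.9936767706²
eq3: (x + 48.511)² + (y − 36.465)² = 56.3061347546²
eq1−eq2, eq1−eq3 (x²,y² cancel):
  51.456·x − 32.628·y = -966.772349
  -131.076·x + 109.716·y = 3568.232049
det = 51.456·109.716 − -32.628·-131.076 = 1368.798768
x = (-966.772349·109.716 − -32.628·3568.232049) / 1368.798768 = 7.564209
y = (51.456·3568.232049 − -966.772349·-131.076) / 1368.798768 = 41.559283
|P − Q| = √((7.564209 − 46.839)² + (41.559283 − 41.337)²) = 39.275420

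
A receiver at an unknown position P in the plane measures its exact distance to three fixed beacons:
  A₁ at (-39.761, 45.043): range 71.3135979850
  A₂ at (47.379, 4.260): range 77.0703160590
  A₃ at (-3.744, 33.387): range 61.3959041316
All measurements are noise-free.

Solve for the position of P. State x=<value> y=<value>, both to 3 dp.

x=-24.111 y=-24.532

eq1: (x + 39.761)² + (y − 45.043)² = 71.3135979850²
eq2: (x − 47.379)² + (y − 4.260)² = 77.0703160590²
eq3: (x + 3.744)² + (y − 33.387)² = 61.3959041316²
eq3−eq2, eq3−eq1 (x²,y² cancel):
  102.246·x − 58.254·y = -1036.168637
  -72.034·x + 23.312·y = 1164.927452
det = 102.246·23.312 − -58.254·-72.034 = -1812.709884
x = (-1036.168637·23.312 − -58.254·1164.927452) / -1812.709884 = -24.111150
y = (102.246·1164.927452 − -1036.168637·-72.034) / -1812.709884 = -24.532222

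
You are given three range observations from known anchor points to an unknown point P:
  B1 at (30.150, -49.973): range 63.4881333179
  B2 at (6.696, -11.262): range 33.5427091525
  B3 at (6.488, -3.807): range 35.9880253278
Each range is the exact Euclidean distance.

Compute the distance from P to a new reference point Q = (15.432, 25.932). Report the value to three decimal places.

eq1: (x − 30.150)² + (y + 49.973)² = 63.4881333179²
eq2: (x − 6.696)² + (y + 11.262)² = 33.5427091525²
eq3: (x − 6.488)² + (y + 3.807)² = 35.9880253278²
eq1−eq2, eq1−eq3 (x²,y² cancel):
  -46.908·x + 77.422·y = -329.024434
  -47.324·x + 92.332·y = -614.130731
det = -46.908·92.332 − 77.422·-47.324 = -667.190728
x = (-329.024434·92.332 − 77.422·-614.130731) / -667.190728 = -25.731391
y = (-46.908·-614.130731 − -329.024434·-47.324) / -667.190728 = -19.839742
|P − Q| = √((-25.731391 − 15.432)² + (-19.839742 − 25.932)²) = 61.558729

61.559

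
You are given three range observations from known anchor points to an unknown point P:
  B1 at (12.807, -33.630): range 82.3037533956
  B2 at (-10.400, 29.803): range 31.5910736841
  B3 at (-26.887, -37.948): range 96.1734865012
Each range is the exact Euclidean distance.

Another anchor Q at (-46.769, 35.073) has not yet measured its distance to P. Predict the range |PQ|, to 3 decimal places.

63.200

eq1: (x − 12.807)² + (y + 33.630)² = 82.3037533956²
eq2: (x + 10.400)² + (y − 29.803)² = 31.5910736841²
eq3: (x + 26.887)² + (y + 37.948)² = 96.1734865012²
eq3−eq2, eq3−eq1 (x²,y² cancel):
  32.974·x + 135.502·y = 7084.760905
  79.388·x + 8.636·y = 1607.466359
det = 32.974·8.636 − 135.502·79.388 = -10472.469312
x = (7084.760905·8.636 − 135.502·1607.466359) / -10472.469312 = 14.956445
y = (32.974·1607.466359 − 7084.760905·79.388) / -10472.469312 = 48.645681
|P − Q| = √((14.956445 − -46.769)² + (48.645681 − 35.073)²) = 63.200065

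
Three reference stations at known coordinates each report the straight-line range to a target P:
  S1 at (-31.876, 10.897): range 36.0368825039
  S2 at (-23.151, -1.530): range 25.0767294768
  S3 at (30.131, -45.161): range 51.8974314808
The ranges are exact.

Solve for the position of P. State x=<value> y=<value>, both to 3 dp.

x=1.926 y=-1.597

eq1: (x + 31.876)² + (y − 10.897)² = 36.0368825039²
eq2: (x + 23.151)² + (y + 1.530)² = 25.0767294768²
eq3: (x − 30.131)² + (y + 45.161)² = 51.8974314808²
eq2−eq3, eq2−eq1 (x²,y² cancel):
  106.564·x − 87.262·y = 344.582348
  -17.450·x + 24.854·y = -73.300255
det = 106.564·24.854 − -87.262·-17.450 = 1125.819756
x = (344.582348·24.854 − -87.262·-73.300255) / 1125.819756 = 1.925639
y = (106.564·-73.300255 − 344.582348·-17.450) / 1125.819756 = -1.597242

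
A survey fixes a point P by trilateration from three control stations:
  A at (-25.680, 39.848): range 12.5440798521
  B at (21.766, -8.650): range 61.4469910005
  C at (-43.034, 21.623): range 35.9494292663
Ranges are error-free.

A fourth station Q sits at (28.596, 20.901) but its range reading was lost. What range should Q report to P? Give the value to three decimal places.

eq1: (x + 25.680)² + (y − 39.848)² = 12.5440798521²
eq2: (x − 21.766)² + (y + 8.650)² = 61.4469910005²
eq3: (x + 43.034)² + (y − 21.623)² = 35.9494292663²
eq1−eq2, eq1−eq3 (x²,y² cancel):
  94.892·x − 96.996·y = -5317.123012
  -34.708·x − 36.450·y = -1062.853744
det = 94.892·-36.450 − -96.996·-34.708 = -6825.350568
x = (-5317.123012·-36.450 − -96.996·-1062.853744) / -6825.350568 = -13.291123
y = (94.892·-1062.853744 − -5317.123012·-34.708) / -6825.350568 = 41.815145
|P − Q| = √((-13.291123 − 28.596)² + (41.815145 − 20.901)²) = 46.818079

46.818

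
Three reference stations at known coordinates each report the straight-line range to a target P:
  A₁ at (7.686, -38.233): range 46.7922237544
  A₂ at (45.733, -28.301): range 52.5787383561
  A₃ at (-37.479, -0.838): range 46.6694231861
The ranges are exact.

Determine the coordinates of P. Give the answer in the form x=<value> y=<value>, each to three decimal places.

eq1: (x − 7.686)² + (y + 38.233)² = 46.7922237544²
eq2: (x − 45.733)² + (y + 28.301)² = 52.5787383561²
eq3: (x + 37.479)² + (y + 0.838)² = 46.6694231861²
eq2−eq1, eq2−eq3 (x²,y² cancel):
  -76.094·x − 19.864·y = -796.605482
  -166.424·x + 54.926·y = -900.587538
det = -76.094·54.926 − -19.864·-166.424 = -7485.385380
x = (-796.605482·54.926 − -19.864·-900.587538) / -7485.385380 = 8.235197
y = (-76.094·-900.587538 − -796.605482·-166.424) / -7485.385380 = 8.556001

x=8.235 y=8.556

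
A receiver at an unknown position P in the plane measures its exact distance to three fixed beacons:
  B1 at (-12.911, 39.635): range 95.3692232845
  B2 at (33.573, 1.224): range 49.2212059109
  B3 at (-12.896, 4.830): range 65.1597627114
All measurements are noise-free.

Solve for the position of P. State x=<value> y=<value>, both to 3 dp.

x=26.040 y=-47.417

eq1: (x + 12.911)² + (y − 39.635)² = 95.3692232845²
eq2: (x − 33.573)² + (y − 1.224)² = 49.2212059109²
eq3: (x + 12.896)² + (y − 4.830)² = 65.1597627114²
eq2−eq1, eq2−eq3 (x²,y² cancel):
  -92.968·x + 76.822·y = -6063.578998
  -92.938·x + 7.212·y = -2762.076354
det = -92.968·7.212 − 76.822·-92.938 = 6469.197820
x = (-6063.578998·7.212 − 76.822·-2762.076354) / 6469.197820 = 26.039967
y = (-92.968·-2762.076354 − -6063.578998·-92.938) / 6469.197820 = -47.417346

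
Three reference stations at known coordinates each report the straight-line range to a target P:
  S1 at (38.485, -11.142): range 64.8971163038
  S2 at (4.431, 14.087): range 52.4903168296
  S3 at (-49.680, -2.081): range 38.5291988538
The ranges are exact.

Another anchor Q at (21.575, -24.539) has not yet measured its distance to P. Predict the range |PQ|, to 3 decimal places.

45.452

eq1: (x − 38.485)² + (y + 11.142)² = 64.8971163038²
eq2: (x − 4.431)² + (y − 14.087)² = 52.4903168296²
eq3: (x + 49.680)² + (y + 2.081)² = 38.5291988538²
eq1−eq3, eq1−eq2 (x²,y² cancel):
  -176.330·x + 18.122·y = 3594.330112
  -68.108·x + 50.458·y = 69.240285
det = -176.330·50.458 − 18.122·-68.108 = -7663.005964
x = (3594.330112·50.458 − 18.122·69.240285) / -7663.005964 = -23.503562
y = (-176.330·69.240285 − 3594.330112·-68.108) / -7663.005964 = -30.352775
|P − Q| = √((-23.503562 − 21.575)² + (-30.352775 − -24.539)²) = 45.451917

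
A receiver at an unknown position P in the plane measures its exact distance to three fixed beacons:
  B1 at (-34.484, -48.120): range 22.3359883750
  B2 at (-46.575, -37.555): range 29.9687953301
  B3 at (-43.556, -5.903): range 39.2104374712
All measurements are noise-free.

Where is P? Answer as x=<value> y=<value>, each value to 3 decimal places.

eq1: (x + 34.484)² + (y + 48.120)² = 22.3359883750²
eq2: (x + 46.575)² + (y + 37.555)² = 29.9687953301²
eq3: (x + 43.556)² + (y + 5.903)² = 39.2104374712²
eq3−eq2, eq3−eq1 (x²,y² cancel):
  -6.038·x − 63.304·y = 2286.967818
  18.144·x − 84.434·y = 2611.272141
det = -6.038·-84.434 − -63.304·18.144 = 1658.400268
x = (2286.967818·-84.434 − -63.304·2611.272141) / 1658.400268 = -16.759446
y = (-6.038·2611.272141 − 2286.967818·18.144) / 1658.400268 = -34.528218

x=-16.759 y=-34.528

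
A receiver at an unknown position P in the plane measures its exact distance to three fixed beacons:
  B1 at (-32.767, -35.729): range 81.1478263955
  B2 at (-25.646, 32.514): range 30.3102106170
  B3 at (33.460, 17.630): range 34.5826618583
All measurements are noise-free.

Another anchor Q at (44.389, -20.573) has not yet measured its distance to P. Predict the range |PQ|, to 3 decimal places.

69.598

eq1: (x + 32.767)² + (y + 35.729)² = 81.1478263955²
eq2: (x + 25.646)² + (y − 32.514)² = 30.3102106170²
eq3: (x − 33.460)² + (y − 17.630)² = 34.5826618583²
eq3−eq2, eq3−eq1 (x²,y² cancel):
  -118.212·x + 29.768·y = 561.740646
  -132.454·x − 106.718·y = -4469.159998
det = -118.212·-106.718 − 29.768·-132.454 = 16558.238888
x = (561.740646·-106.718 − 29.768·-4469.159998) / 16558.238888 = 4.414124
y = (-118.212·-4469.159998 − 561.740646·-132.454) / 16558.238888 = 36.399592
|P − Q| = √((4.414124 − 44.389)² + (36.399592 − -20.573)²) = 69.597895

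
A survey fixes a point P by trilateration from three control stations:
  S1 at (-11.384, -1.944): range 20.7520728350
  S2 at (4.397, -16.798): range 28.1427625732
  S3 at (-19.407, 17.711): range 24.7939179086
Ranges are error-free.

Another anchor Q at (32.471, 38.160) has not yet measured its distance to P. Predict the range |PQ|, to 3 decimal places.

38.709

eq1: (x + 11.384)² + (y + 1.944)² = 20.7520728350²
eq2: (x − 4.397)² + (y + 16.798)² = 28.1427625732²
eq3: (x + 19.407)² + (y − 17.711)² = 24.7939179086²
eq2−eq3, eq2−eq1 (x²,y² cancel):
  -47.608·x + 69.018·y = 566.081477
  -31.562·x + 29.708·y = 193.234737
det = -47.608·29.708 − 69.018·-31.562 = 764.007652
x = (566.081477·29.708 − 69.018·193.234737) / 764.007652 = 4.555548
y = (-47.608·193.234737 − 566.081477·-31.562) / 764.007652 = 11.344316
|P − Q| = √((4.555548 − 32.471)² + (11.344316 − 38.160)²) = 38.708570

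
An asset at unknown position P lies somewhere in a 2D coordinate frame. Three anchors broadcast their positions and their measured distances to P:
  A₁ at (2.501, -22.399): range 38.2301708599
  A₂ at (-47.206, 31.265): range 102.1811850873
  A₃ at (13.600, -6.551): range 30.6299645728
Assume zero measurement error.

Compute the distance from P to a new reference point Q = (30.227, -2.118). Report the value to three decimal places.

21.442

eq1: (x − 2.501)² + (y + 22.399)² = 38.2301708599²
eq2: (x + 47.206)² + (y − 31.265)² = 102.1811850873²
eq3: (x − 13.600)² + (y + 6.551)² = 30.6299645728²
eq3−eq1, eq3−eq2 (x²,y² cancel):
  -22.198·x − 31.696·y = -243.256633
  -121.612·x + 75.632·y = -6524.768796
det = -22.198·75.632 − -31.696·-121.612 = -5533.493088
x = (-243.256633·75.632 − -31.696·-6524.768796) / -5533.493088 = 40.698896
y = (-22.198·-6524.768796 − -243.256633·-121.612) / -5533.493088 = -20.828415
|P − Q| = √((40.698896 − 30.227)² + (-20.828415 − -2.118)²) = 21.441554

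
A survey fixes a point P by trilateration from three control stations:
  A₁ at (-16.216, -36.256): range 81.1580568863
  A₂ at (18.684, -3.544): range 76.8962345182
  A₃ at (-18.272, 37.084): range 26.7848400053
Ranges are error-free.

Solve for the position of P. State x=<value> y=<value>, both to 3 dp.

eq1: (x + 16.216)² + (y + 36.256)² = 81.1580568863²
eq2: (x − 18.684)² + (y + 3.544)² = 76.8962345182²
eq3: (x + 18.272)² + (y − 37.084)² = 26.7848400053²
eq2−eq1, eq2−eq3 (x²,y² cancel):
  -69.800·x − 65.424·y = 542.205086
  -73.912·x + 81.256·y = 6543.040477
det = -69.800·81.256 − -65.424·-73.912 = -10507.287488
x = (542.205086·81.256 − -65.424·6543.040477) / -10507.287488 = -44.933509
y = (-69.800·6543.040477 − 542.205086·-73.912) / -10507.287488 = 39.651410

x=-44.934 y=39.651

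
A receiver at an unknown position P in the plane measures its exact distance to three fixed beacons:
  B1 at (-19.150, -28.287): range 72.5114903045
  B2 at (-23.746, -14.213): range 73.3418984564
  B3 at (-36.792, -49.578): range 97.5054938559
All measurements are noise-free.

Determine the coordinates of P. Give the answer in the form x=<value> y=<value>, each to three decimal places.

x=48.679 y=-2.652

eq1: (x + 19.150)² + (y + 28.287)² = 72.5114903045²
eq2: (x + 23.746)² + (y + 14.213)² = 73.3418984564²
eq3: (x + 36.792)² + (y + 49.578)² = 97.5054938559²
eq3−eq1, eq3−eq2 (x²,y² cancel):
  35.284·x + 42.582·y = 1604.652627
  26.092·x + 70.730·y = 1082.539800
det = 35.284·70.730 − 42.582·26.092 = 1384.587776
x = (1604.652627·70.730 − 42.582·1082.539800) / 1384.587776 = 48.679016
y = (35.284·1082.539800 − 1604.652627·26.092) / 1384.587776 = -2.652242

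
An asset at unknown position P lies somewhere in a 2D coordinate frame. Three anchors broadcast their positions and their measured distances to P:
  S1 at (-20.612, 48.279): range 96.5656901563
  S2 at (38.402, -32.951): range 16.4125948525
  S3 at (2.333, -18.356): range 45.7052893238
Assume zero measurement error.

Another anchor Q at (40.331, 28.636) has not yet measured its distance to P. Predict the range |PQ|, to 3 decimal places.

eq1: (x + 20.612)² + (y − 48.279)² = 96.5656901563²
eq2: (x − 38.402)² + (y + 32.951)² = 16.4125948525²
eq3: (x − 2.333)² + (y + 18.356)² = 45.7052893238²
eq2−eq1, eq2−eq3 (x²,y² cancel):
  -118.028·x + 162.460·y = -8860.324866
  -72.138·x + 29.190·y = -4037.696582
det = -118.028·29.190 − 162.460·-72.138 = 8274.302160
x = (-8860.324866·29.190 − 162.460·-4037.696582) / 8274.302160 = 48.019917
y = (-118.028·-4037.696582 − -8860.324866·-72.138) / 8274.302160 = -19.651792
|P − Q| = √((48.019917 − 40.331)² + (-19.651792 − 28.636)²) = 48.896117

48.896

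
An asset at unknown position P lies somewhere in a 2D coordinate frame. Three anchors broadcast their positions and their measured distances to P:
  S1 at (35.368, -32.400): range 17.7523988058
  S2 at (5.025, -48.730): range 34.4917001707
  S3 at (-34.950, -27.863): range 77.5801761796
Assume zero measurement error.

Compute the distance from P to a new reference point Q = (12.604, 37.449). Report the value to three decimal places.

91.172

eq1: (x − 35.368)² + (y + 32.400)² = 17.7523988058²
eq2: (x − 5.025)² + (y + 48.730)² = 34.4917001707²
eq3: (x + 34.950)² + (y + 27.863)² = 77.5801761796²
eq1−eq2, eq1−eq3 (x²,y² cancel):
  -60.686·x − 32.660·y = -775.321616
  -140.636·x + 9.074·y = -6006.342228
det = -60.686·9.074 − -32.660·-140.636 = -5143.836524
x = (-775.321616·9.074 − -32.660·-6006.342228) / -5143.836524 = 39.504056
y = (-60.686·-6006.342228 − -775.321616·-140.636) / -5143.836524 = -49.663855
|P − Q| = √((39.504056 − 12.604)² + (-49.663855 − 37.449)²) = 91.171611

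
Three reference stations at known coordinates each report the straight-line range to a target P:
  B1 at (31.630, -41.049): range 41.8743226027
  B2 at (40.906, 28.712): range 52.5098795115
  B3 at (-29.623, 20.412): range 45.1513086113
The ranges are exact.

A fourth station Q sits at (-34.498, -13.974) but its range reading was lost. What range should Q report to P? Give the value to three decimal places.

eq1: (x − 31.630)² + (y + 41.049)² = 41.8743226027²
eq2: (x − 40.906)² + (y − 28.712)² = 52.5098795115²
eq3: (x + 29.623)² + (y − 20.412)² = 45.1513086113²
eq3−eq2, eq3−eq1 (x²,y² cancel):
  141.058·x + 16.600·y = 484.861130
  122.506·x − 122.922·y = 1676.487204
det = 141.058·-122.922 − 16.600·122.506 = -19372.731076
x = (484.861130·-122.922 − 16.600·1676.487204) / -19372.731076 = 4.513034
y = (141.058·1676.487204 − 484.861130·122.506) / -19372.731076 = -9.140866
|P − Q| = √((4.513034 − -34.498)² + (-9.140866 − -13.974)²) = 39.309286

39.309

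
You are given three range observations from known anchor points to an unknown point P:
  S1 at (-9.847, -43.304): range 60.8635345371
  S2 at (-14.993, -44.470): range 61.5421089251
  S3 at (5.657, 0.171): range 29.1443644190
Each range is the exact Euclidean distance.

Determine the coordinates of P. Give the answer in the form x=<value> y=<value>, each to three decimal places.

x=-18.144 y=16.991

eq1: (x + 9.847)² + (y + 43.304)² = 60.8635345371²
eq2: (x + 14.993)² + (y + 44.470)² = 61.5421089251²
eq3: (x − 5.657)² + (y − 0.171)² = 29.1443644190²
eq3−eq2, eq3−eq1 (x²,y² cancel):
  -41.300·x − 89.282·y = -767.697135
  -31.008·x − 86.950·y = -914.806924
det = -41.300·-86.950 − -89.282·-31.008 = 822.578744
x = (-767.697135·-86.950 − -89.282·-914.806924) / 822.578744 = -18.143583
y = (-41.300·-914.806924 − -767.697135·-31.008) / 822.578744 = 16.991411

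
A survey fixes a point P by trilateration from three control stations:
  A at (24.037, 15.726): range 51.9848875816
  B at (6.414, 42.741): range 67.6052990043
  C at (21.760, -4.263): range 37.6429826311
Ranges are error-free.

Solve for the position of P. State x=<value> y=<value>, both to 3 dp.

eq1: (x − 24.037)² + (y − 15.726)² = 51.9848875816²
eq2: (x − 6.414)² + (y − 42.741)² = 67.6052990043²
eq3: (x − 21.760)² + (y + 4.263)² = 37.6429826311²
eq2−eq1, eq2−eq3 (x²,y² cancel):
  35.246·x − 54.030·y = 825.199885
  30.692·x − 94.008·y = 1777.220604
det = 35.246·-94.008 − -54.030·30.692 = -1655.117208
x = (825.199885·-94.008 − -54.030·1777.220604) / -1655.117208 = -11.145941
y = (35.246·1777.220604 − 825.199885·30.692) / -1655.117208 = -22.543952

x=-11.146 y=-22.544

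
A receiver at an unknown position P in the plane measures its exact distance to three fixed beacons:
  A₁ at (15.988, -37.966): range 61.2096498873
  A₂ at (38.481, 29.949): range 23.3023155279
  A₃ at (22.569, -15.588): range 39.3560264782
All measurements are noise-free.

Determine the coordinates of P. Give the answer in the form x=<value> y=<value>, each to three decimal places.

x=16.164 y=23.243

eq1: (x − 15.988)² + (y + 37.966)² = 61.2096498873²
eq2: (x − 38.481)² + (y − 29.949)² = 23.3023155279²
eq3: (x − 22.569)² + (y + 15.588)² = 39.3560264782²
eq3−eq1, eq3−eq2 (x²,y² cancel):
  -13.162·x − 44.756·y = -1253.036624
  31.824·x + 91.074·y = 2631.283368
det = -13.162·91.074 − -44.756·31.824 = 225.598956
x = (-1253.036624·91.074 − -44.756·2631.283368) / 225.598956 = 16.164352
y = (-13.162·2631.283368 − -1253.036624·31.824) / 225.598956 = 23.243396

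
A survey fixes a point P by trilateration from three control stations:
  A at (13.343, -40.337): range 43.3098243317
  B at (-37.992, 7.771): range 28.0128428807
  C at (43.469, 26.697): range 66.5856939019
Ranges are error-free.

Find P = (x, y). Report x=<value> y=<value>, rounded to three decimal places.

x=-14.072 y=-6.809

eq1: (x − 13.343)² + (y + 40.337)² = 43.3098243317²
eq2: (x + 37.992)² + (y − 7.771)² = 28.0128428807²
eq3: (x − 43.469)² + (y − 26.697)² = 66.5856939019²
eq3−eq1, eq3−eq2 (x²,y² cancel):
  -60.252·x − 134.068·y = 1760.739197
  -162.922·x − 37.852·y = 2550.432001
det = -60.252·-37.852 − -134.068·-162.922 = -19561.967992
x = (1760.739197·-37.852 − -134.068·2550.432001) / -19561.967992 = -14.072399
y = (-60.252·2550.432001 − 1760.739197·-162.922) / -19561.967992 = -6.808851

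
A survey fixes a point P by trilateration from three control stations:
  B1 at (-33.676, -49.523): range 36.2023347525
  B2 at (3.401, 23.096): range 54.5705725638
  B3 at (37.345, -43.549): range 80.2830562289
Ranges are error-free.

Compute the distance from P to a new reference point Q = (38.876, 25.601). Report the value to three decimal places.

85.435

eq1: (x + 33.676)² + (y + 49.523)² = 36.2023347525²
eq2: (x − 3.401)² + (y − 23.096)² = 54.5705725638²
eq3: (x − 37.345)² + (y + 43.549)² = 80.2830562289²
eq1−eq3, eq1−eq2 (x²,y² cancel):
  142.042·x + 11.948·y = -5430.196155
  74.154·x + 145.238·y = -4708.946836
det = 142.042·145.238 − 11.948·74.154 = 19743.904004
x = (-5430.196155·145.238 − 11.948·-4708.946836) / 19743.904004 = -37.095416
y = (142.042·-4708.946836 − -5430.196155·74.154) / 19743.904004 = -13.482514
|P − Q| = √((-37.095416 − 38.876)² + (-13.482514 − 25.601)²) = 85.435222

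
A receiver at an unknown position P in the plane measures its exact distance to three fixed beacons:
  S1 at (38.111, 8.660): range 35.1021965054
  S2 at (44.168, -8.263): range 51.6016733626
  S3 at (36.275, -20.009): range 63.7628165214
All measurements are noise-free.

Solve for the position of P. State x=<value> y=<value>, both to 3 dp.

x=43.569 y=43.335

eq1: (x − 38.111)² + (y − 8.660)² = 35.1021965054²
eq2: (x − 44.168)² + (y + 8.263)² = 51.6016733626²
eq3: (x − 36.275)² + (y + 20.009)² = 63.7628165214²
eq3−eq2, eq3−eq1 (x²,y² cancel):
  15.786·x + 23.492·y = 1705.817764
  3.672·x + 57.338·y = 2644.740786
det = 15.786·57.338 − 23.492·3.672 = 818.875044
x = (1705.817764·57.338 − 23.492·2644.740786) / 818.875044 = 43.569442
y = (15.786·2644.740786 − 1705.817764·3.672) / 818.875044 = 43.335202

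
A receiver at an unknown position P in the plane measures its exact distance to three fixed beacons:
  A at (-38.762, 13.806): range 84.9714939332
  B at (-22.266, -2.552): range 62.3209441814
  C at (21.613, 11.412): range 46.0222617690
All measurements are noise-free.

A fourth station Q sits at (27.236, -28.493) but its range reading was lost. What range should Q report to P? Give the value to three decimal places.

eq1: (x + 38.762)² + (y − 13.806)² = 84.9714939332²
eq2: (x + 22.266)² + (y + 2.552)² = 62.3209441814²
eq3: (x − 21.613)² + (y − 11.412)² = 46.0222617690²
eq3−eq1, eq3−eq2 (x²,y² cancel):
  -120.750·x + 4.788·y = -4006.363436
  -87.758·x − 27.928·y = -1860.919558
det = -120.750·-27.928 − 4.788·-87.758 = 3792.491304
x = (-4006.363436·-27.928 − 4.788·-1860.919558) / 3792.491304 = 31.852361
y = (-120.750·-1860.919558 − -4006.363436·-87.758) / 3792.491304 = -33.456743
|P − Q| = √((31.852361 − 27.236)² + (-33.456743 − -28.493)²) = 6.778608

6.779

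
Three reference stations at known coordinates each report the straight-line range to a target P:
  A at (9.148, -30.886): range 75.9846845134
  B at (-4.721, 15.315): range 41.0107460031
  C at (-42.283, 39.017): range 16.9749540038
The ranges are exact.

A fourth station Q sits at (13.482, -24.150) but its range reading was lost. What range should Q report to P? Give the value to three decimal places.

74.780

eq1: (x − 9.148)² + (y + 30.886)² = 75.9846845134²
eq2: (x + 4.721)² + (y − 15.315)² = 41.0107460031²
eq3: (x + 42.283)² + (y − 39.017)² = 16.9749540038²
eq3−eq1, eq3−eq2 (x²,y² cancel):
  102.862·x − 139.806·y = -7758.070695
  75.124·x − 47.404·y = -4447.073536
det = 102.862·-47.404 − -139.806·75.124 = 5626.715696
x = (-7758.070695·-47.404 − -139.806·-4447.073536) / 5626.715696 = -45.135385
y = (102.862·-4447.073536 − -7758.070695·75.124) / 5626.715696 = 22.283412
|P − Q| = √((-45.135385 − 13.482)² + (22.283412 − -24.150)²) = 74.780075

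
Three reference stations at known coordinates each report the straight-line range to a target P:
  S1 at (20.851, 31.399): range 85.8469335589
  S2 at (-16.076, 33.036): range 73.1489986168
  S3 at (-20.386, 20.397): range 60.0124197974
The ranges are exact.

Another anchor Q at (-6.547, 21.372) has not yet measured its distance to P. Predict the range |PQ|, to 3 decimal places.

eq1: (x − 20.851)² + (y − 31.399)² = 85.8469335589²
eq2: (x + 16.076)² + (y − 33.036)² = 73.1489986168²
eq3: (x + 20.386)² + (y − 20.397)² = 60.0124197974²
eq3−eq1, eq3−eq2 (x²,y² cancel):
  82.474·x + 22.004·y = -3179.170675
  8.620·x + 25.278·y = -1231.097002
det = 82.474·25.278 − 22.004·8.620 = 1895.103292
x = (-3179.170675·25.278 − 22.004·-1231.097002) / 1895.103292 = -28.111406
y = (82.474·-1231.097002 − -3179.170675·8.620) / 1895.103292 = -39.116096
|P − Q| = √((-28.111406 − -6.547)² + (-39.116096 − 21.372)²) = 64.217080

64.217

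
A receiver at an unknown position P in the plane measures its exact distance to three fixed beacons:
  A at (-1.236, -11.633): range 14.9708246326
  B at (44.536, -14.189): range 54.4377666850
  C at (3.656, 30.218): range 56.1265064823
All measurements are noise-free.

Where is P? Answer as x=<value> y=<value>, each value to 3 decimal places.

x=-8.920 y=-24.481

eq1: (x + 1.236)² + (y + 11.633)² = 14.9708246326²
eq2: (x − 44.536)² + (y + 14.189)² = 54.4377666850²
eq3: (x − 3.656)² + (y − 30.218)² = 56.1265064823²
eq2−eq3, eq2−eq1 (x²,y² cancel):
  -81.760·x + 88.814·y = -1445.003445
  -91.544·x + 5.112·y = 691.416219
det = -81.760·5.112 − 88.814·-91.544 = 7712.431696
x = (-1445.003445·5.112 − 88.814·691.416219) / 7712.431696 = -8.919923
y = (-81.760·691.416219 − -1445.003445·-91.544) / 7712.431696 = -24.481460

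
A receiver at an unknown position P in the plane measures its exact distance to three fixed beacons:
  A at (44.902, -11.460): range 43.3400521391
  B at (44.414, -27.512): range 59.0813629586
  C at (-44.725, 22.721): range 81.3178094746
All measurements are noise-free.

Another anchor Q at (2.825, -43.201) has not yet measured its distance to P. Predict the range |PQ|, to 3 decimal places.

81.342

eq1: (x − 44.902)² + (y + 11.460)² = 43.3400521391²
eq2: (x − 44.414)² + (y + 27.512)² = 59.0813629586²
eq3: (x + 44.725)² + (y − 22.721)² = 81.3178094746²
eq1−eq3, eq1−eq2 (x²,y² cancel):
  -179.254·x + 68.362·y = -4365.177756
  -0.976·x − 32.104·y = -1030.254994
det = -179.254·-32.104 − 68.362·-0.976 = 5821.491728
x = (-4365.177756·-32.104 − 68.362·-1030.254994) / 5821.491728 = 36.171134
y = (-179.254·-1030.254994 − -4365.177756·-0.976) / 5821.491728 = 30.991526
|P − Q| = √((36.171134 − 2.825)² + (30.991526 − -43.201)²) = 81.341844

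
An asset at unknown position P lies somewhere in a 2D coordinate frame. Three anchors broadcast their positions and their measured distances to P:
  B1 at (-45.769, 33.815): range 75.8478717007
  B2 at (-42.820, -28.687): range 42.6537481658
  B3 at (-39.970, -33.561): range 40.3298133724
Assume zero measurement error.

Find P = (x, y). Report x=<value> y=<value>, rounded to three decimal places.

eq1: (x + 45.769)² + (y − 33.815)² = 75.8478717007²
eq2: (x + 42.820)² + (y + 28.687)² = 42.6537481658²
eq3: (x + 39.970)² + (y + 33.561)² = 40.3298133724²
eq2−eq1, eq2−eq3 (x²,y² cancel):
  -5.898·x + 125.004·y = -3351.798192
  5.700·x − 9.748·y = 260.293638
det = -5.898·-9.748 − 125.004·5.700 = -655.029096
x = (-3351.798192·-9.748 − 125.004·260.293638) / -655.029096 = -0.206988
y = (-5.898·260.293638 − -3351.798192·5.700) / -655.029096 = -26.823294

x=-0.207 y=-26.823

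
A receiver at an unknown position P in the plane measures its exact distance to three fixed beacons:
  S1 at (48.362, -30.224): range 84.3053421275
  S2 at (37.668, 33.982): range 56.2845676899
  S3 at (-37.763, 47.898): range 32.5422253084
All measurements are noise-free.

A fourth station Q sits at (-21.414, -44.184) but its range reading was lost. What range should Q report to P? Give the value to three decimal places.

66.792

eq1: (x − 48.362)² + (y + 30.224)² = 84.3053421275²
eq2: (x − 37.668)² + (y − 33.982)² = 56.2845676899²
eq3: (x + 37.763)² + (y − 47.898)² = 32.5422253084²
eq2−eq1, eq2−eq3 (x²,y² cancel):
  21.388·x − 128.412·y = -3260.719479
  -150.862·x + 27.832·y = 3255.564157
det = 21.388·27.832 − -128.412·-150.862 = -18777.220328
x = (-3260.719479·27.832 − -128.412·3255.564157) / -18777.220328 = -17.430757
y = (21.388·3255.564157 − -3260.719479·-150.862) / -18777.220328 = 22.489413
|P − Q| = √((-17.430757 − -21.414)² + (22.489413 − -44.184)²) = 66.792291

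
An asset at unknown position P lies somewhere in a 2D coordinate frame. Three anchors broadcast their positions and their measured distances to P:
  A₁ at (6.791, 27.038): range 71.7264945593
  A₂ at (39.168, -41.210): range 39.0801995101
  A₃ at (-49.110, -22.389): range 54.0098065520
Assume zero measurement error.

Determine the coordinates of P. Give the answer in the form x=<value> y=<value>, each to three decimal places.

eq1: (x − 6.791)² + (y − 27.038)² = 71.7264945593²
eq2: (x − 39.168)² + (y + 41.210)² = 39.0801995101²
eq3: (x + 49.110)² + (y + 22.389)² = 54.0098065520²
eq3−eq2, eq3−eq1 (x²,y² cancel):
  176.556·x − 37.642·y = 1709.134113
  111.802·x + 98.854·y = -4363.519114
det = 176.556·98.854 − -37.642·111.802 = 21661.717708
x = (1709.134113·98.854 − -37.642·-4363.519114) / 21661.717708 = 0.217118
y = (176.556·-4363.519114 − 1709.134113·111.802) / 21661.717708 = -44.386604

x=0.217 y=-44.387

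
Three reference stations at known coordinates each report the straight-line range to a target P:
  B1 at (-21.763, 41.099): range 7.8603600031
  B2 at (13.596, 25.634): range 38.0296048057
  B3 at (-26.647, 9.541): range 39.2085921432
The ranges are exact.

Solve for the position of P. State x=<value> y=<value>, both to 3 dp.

eq1: (x + 21.763)² + (y − 41.099)² = 7.8603600031²
eq2: (x − 13.596)² + (y − 25.634)² = 38.0296048057²
eq3: (x + 26.647)² + (y − 9.541)² = 39.2085921432²
eq1−eq3, eq1−eq2 (x²,y² cancel):
  -9.768·x − 63.116·y = -2837.191118
  70.718·x − 30.930·y = -2705.268380
det = -9.768·-30.930 − -63.116·70.718 = 4765.561528
x = (-2837.191118·-30.930 − -63.116·-2705.268380) / 4765.561528 = -17.414820
y = (-9.768·-2705.268380 − -2837.191118·70.718) / 4765.561528 = 47.647175

x=-17.415 y=47.647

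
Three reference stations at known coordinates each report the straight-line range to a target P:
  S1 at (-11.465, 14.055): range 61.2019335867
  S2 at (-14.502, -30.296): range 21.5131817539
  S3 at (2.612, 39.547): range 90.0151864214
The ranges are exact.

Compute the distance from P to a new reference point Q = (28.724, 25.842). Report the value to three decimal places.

eq1: (x + 11.465)² + (y − 14.055)² = 61.2019335867²
eq2: (x + 14.502)² + (y + 30.296)² = 21.5131817539²
eq3: (x − 2.612)² + (y − 39.547)² = 90.0151864214²
eq2−eq3, eq2−eq1 (x²,y² cancel):
  34.228·x + 139.686·y = -7197.284664
  6.074·x + 88.702·y = -4082.026056
det = 34.228·88.702 − 139.686·6.074 = 2187.639292
x = (-7197.284664·88.702 − 139.686·-4082.026056) / 2187.639292 = -31.180484
y = (34.228·-4082.026056 − -7197.284664·6.074) / 2187.639292 = -43.884420
|P − Q| = √((-31.180484 − 28.724)² + (-43.884420 − 25.842)²) = 91.925627

91.926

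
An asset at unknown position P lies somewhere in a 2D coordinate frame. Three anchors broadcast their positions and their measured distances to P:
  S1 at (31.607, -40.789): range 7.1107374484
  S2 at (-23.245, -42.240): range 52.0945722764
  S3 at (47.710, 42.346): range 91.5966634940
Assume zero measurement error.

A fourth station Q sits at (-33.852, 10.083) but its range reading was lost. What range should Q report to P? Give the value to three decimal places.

eq1: (x − 31.607)² + (y + 40.789)² = 7.1107374484²
eq2: (x + 23.245)² + (y + 42.240)² = 52.0945722764²
eq3: (x − 47.710)² + (y − 42.346)² = 91.5966634940²
eq3−eq1, eq3−eq2 (x²,y² cancel):
  -32.206·x − 166.270·y = 6932.703330
  -141.910·x − 169.172·y = 3931.224112
det = -32.206·-169.172 − -166.270·-141.910 = -18147.022268
x = (6932.703330·-169.172 − -166.270·3931.224112) / -18147.022268 = 28.609358
y = (-32.206·3931.224112 − 6932.703330·-141.910) / -18147.022268 = -47.237002
|P − Q| = √((28.609358 − -33.852)² + (-47.237002 − 10.083)²) = 84.776199

84.776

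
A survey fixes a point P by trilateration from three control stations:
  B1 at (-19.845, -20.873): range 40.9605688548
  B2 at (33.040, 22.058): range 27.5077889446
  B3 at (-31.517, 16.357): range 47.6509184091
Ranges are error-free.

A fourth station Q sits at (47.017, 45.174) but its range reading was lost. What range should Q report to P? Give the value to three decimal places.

eq1: (x + 19.845)² + (y + 20.873)² = 40.9605688548²
eq2: (x − 33.040)² + (y − 22.058)² = 27.5077889446²
eq3: (x + 31.517)² + (y − 16.357)² = 47.6509184091²
eq1−eq2, eq1−eq3 (x²,y² cancel):
  105.770·x + 85.862·y = 1669.780558
  -23.344·x + 74.460·y = -161.475240
det = 105.770·74.460 − 85.862·-23.344 = 9879.996728
x = (1669.780558·74.460 − 85.862·-161.475240) / 9879.996728 = 13.987499
y = (105.770·-161.475240 − 1669.780558·-23.344) / 9879.996728 = 2.216612
|P − Q| = √((13.987499 − 47.017)² + (2.216612 − 45.174)²) = 54.187499

54.187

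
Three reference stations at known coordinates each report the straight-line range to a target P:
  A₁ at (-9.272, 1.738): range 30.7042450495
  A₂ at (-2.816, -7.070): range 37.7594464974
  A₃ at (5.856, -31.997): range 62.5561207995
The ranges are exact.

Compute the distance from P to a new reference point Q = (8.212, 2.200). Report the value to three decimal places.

28.965

eq1: (x + 9.272)² + (y − 1.738)² = 30.7042450495²
eq2: (x + 2.816)² + (y + 7.070)² = 37.7594464974²
eq3: (x − 5.856)² + (y + 31.997)² = 62.5561207995²
eq3−eq2, eq3−eq1 (x²,y² cancel):
  -17.344·x + 49.854·y = 1487.306461
  -30.256·x + 67.470·y = 2001.407468
det = -17.344·67.470 − 49.854·-30.256 = 338.182944
x = (1487.306461·67.470 − 49.854·2001.407468) / 338.182944 = 1.686658
y = (-17.344·2001.407468 − 1487.306461·-30.256) / 338.182944 = 30.420024
|P − Q| = √((1.686658 − 8.212)² + (30.420024 − 2.200)²) = 28.964631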